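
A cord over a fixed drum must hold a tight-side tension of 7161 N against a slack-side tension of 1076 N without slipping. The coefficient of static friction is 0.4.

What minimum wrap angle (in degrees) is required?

T₂/T₁ = e^{μβ} → β = ln(T₂/T₁)/μ.
β = ln(7161/1076)/0.4 = 1.895/0.4 = 4.738 rad.
In degrees: β = 4.738 × 180/π = 271°.

β_min ≈ 271°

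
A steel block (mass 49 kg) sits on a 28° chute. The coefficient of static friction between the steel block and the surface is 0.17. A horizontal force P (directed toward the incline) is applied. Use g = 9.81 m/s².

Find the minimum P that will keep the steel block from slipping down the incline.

The steel block tends to slide down (tan θ > μ_s), so at the point of impending slip friction acts up-slope at its limit: f = μ_s N.
Perpendicular to the incline: N = m g cos θ + P sin θ.
Along the incline: P cos θ + μ_s N = m g sin θ, i.e. P cos θ + μ_s (m g cos θ + P sin θ) = m g sin θ.
Solving, P (cos θ + μ_s sin θ) = m g (sin θ − μ_s cos θ), so P = 481×0.3194/0.9628 = 159 N.

P_min ≈ 159 N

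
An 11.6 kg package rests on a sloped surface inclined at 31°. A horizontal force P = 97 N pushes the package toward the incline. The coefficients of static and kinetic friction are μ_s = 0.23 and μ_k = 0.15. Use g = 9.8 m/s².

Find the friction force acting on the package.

f ≈ 24.6 N (down the incline)

Normal direction: N = m g cos θ + P sin θ = 147.4 N.
Along the incline, the net driving force (taking up-slope positive) is P cos θ − m g sin θ = 83.15 − 58.55 = 24.6 N, so equilibrium requires friction f = -24.6 N (down-slope).
Maximum static friction: μ_s N = 0.23 × 147.4 = 33.9 N.
|f_req| = 24.6 ≤ 33.9 N → the package is in equilibrium; friction equals the required value.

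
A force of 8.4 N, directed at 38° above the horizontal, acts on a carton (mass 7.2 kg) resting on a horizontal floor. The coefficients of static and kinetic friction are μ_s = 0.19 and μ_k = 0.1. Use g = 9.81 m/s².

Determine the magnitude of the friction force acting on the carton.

f ≈ 6.62 N

The vertical component of P reduces the normal force: N = m g − P sin α = 70.63 − 5.172 = 65.46 N.
For equilibrium, f = P cos α = 8.4×cos 38° = 6.619 N.
The static-friction limit is μ_s N = 12.44 N.
6.619 ≤ 12.44 N → static; friction equals the required 6.62 N.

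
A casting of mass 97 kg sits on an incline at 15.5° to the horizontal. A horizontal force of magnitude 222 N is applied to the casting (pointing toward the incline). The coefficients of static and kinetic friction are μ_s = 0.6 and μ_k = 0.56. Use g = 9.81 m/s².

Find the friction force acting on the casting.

The horizontal push has a component P sin θ into the surface, so N = m g cos θ + P sin θ = 917 + 59.33 = 976.3 N.
Along the incline, the net driving force (taking up-slope positive) is P cos θ − m g sin θ = 213.9 − 254.3 = -40.37 N, so equilibrium requires friction f = 40.37 N (up-slope).
The limit of static friction is μ_s N = 585.8 N.
|f_req| = 40.37 ≤ 585.8 N → the casting is in equilibrium; friction equals the required value.

f ≈ 40.4 N (up the incline)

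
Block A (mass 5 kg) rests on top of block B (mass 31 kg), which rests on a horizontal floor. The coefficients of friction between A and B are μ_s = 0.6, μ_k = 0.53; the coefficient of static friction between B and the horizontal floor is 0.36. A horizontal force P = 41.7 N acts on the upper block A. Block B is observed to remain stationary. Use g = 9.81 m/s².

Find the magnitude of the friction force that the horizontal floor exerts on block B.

f ≈ 26 N

The normal force B exerts on A is simply A's weight, N₁ = 49.05 N.
So the A–B interface can sustain at most μ_s N₁ = 29.43 N of static friction.
Since P = 41.7 N > 29.43 N, A slides on B; the A–B friction is kinetic: f₁ = μ_k N₁ = 0.53×49.05 = 26 N.
By Newton's third law B feels 26 N forward from A. With B stationary, the floor's static friction on B balances it: f₂ = 26 N (well within μ_s(m_A+m_B)g = 127.1 N).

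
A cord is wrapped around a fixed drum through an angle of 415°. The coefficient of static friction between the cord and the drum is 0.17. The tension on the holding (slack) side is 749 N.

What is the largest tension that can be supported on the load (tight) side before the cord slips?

At impending slip the capstan equation gives T₂/T₁ = e^{μβ} with β in radians.
β = 415° × π/180 = 7.243 rad.
e^{μβ} = e^{0.17×7.243} = 3.426.
T₂ = T₁ · e^{μβ} = 749 × 3.426 = 2570 N.

T_max ≈ 2570 N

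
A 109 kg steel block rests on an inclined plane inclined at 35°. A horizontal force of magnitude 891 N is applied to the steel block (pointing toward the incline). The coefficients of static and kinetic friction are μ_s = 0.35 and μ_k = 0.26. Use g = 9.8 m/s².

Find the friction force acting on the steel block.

f ≈ 117 N (down the incline)

Resolve perpendicular to the incline: N = m g cos θ + P sin θ = 109×9.8×cos 35° + 891×sin 35° = 1386 N.
Along the incline, the net driving force (taking up-slope positive) is P cos θ − m g sin θ = 729.9 − 612.7 = 117.2 N, so equilibrium requires friction f = -117.2 N (down-slope).
Maximum static friction: μ_s N = 0.35 × 1386 = 485.1 N.
|f_req| = 117.2 ≤ 485.1 N → the steel block is in equilibrium; friction equals the required value.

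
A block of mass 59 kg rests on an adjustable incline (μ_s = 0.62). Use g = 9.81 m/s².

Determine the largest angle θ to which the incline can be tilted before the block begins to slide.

At the slip threshold, m g sin θ = μ_s · m g cos θ, so tan θ = μ_s.
θ_max = arctan(0.62) = 31.8°.

θ_max ≈ 31.8°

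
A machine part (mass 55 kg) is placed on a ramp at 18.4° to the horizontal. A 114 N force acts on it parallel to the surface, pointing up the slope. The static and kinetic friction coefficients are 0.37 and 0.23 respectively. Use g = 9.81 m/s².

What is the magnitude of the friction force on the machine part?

Normal force: N = m g cos θ = 55 × 9.81 × cos 18.4° = 512 N.
The friction needed for equilibrium is m g sin θ − P = 170.3 − 114 = 56.31 N, measured positive up-slope.
Maximum static friction available: μ_s N = 0.37 × 512 = 189.4 N.
Since |56.31| ≤ 189.4 N, no slip — friction simply equals what equilibrium demands.

f ≈ 56.3 N (up the incline)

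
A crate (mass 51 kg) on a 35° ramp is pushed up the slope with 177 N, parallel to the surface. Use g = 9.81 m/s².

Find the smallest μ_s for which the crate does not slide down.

N = m g cos θ = 409.8 N.
Friction must make up the shortfall along the incline: f = m g sin θ − P = 287 − 177 = 110 N.
At the threshold f = μ_s N, so μ_s,min = 110/409.8 = 0.268.

μ_s,min ≈ 0.268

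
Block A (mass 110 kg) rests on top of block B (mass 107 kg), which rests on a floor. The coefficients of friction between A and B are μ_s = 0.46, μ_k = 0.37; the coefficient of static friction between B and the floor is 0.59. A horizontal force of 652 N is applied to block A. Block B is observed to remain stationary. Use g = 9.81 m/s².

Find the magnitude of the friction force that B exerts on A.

f ≈ 399 N

The normal force B exerts on A is simply A's weight, N₁ = 1079 N.
Maximum static friction on A from B: μ_s N₁ = 0.46×1079 = 496.4 N.
Since P = 652 N > 496.4 N, A slides on B; the A–B friction is kinetic: f₁ = μ_k N₁ = 0.37×1079 = 399 N.
By Newton's third law B feels 399 N forward from A. With B stationary, the floor's static friction on B balances it: f₂ = 399 N (well within μ_s(m_A+m_B)g = 1256 N).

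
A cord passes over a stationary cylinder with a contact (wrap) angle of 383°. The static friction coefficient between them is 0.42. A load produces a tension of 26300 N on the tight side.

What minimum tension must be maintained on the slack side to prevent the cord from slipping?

Capstan equation at impending slip: T_tight/T_slack = e^{μβ}.
β = 383° = 6.685 rad; e^{μβ} = e^{0.42×6.685} = 16.57.
T_slack = T_tight / e^{μβ} = 26300 / 16.57 = 1590 N.

T_min ≈ 1590 N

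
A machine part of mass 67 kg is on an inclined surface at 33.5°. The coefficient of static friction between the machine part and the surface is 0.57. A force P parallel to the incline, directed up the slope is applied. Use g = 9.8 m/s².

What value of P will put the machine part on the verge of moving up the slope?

P ≈ 674 N

At impending motion up the slope, friction acts down-slope at its limit: f = μ_s N.
P is parallel to the surface, so N = m g cos θ = 548 N.
Along the incline: P = m g sin θ + μ_s N = 362 + 0.57×548 = 674 N.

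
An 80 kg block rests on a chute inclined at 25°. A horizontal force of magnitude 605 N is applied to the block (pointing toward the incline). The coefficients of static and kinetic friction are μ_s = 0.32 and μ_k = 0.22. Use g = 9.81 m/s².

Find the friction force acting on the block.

f ≈ 217 N (down the incline)

The horizontal push has a component P sin θ into the surface, so N = m g cos θ + P sin θ = 711.3 + 255.7 = 967 N.
Along the incline, the net driving force (taking up-slope positive) is P cos θ − m g sin θ = 548.3 − 331.7 = 216.6 N, so equilibrium requires friction f = -216.6 N (down-slope).
The limit of static friction is μ_s N = 309.4 N.
Since 216.6 N is within the 309.4 N limit, the block stays put and friction is exactly 217 N.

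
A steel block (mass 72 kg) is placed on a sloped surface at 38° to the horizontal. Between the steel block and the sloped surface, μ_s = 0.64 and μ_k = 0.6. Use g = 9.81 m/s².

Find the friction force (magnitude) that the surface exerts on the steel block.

Perpendicular to the surface, N = m g cos θ = 72·9.81·cos 38° = 556.6 N.
For equilibrium along the incline, friction must balance the weight component: f = m g sin θ = 434.9 N up the slope.
Static friction can supply at most μ_s N = 356.2 N.
|434.9| exceeds 356.2 N, so the steel block slips down-slope; friction is kinetic, f = μ_k N = 0.6×556.6 = 334 N.

f ≈ 334 N (up the incline)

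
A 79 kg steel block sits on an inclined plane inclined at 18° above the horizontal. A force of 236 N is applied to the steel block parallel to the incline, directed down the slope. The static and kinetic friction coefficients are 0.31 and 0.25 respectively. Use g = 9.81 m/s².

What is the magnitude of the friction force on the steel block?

The normal reaction is N = m g cos θ = 737.1 N.
Parallel to the incline, ΣF = 0 gives f = m g sin θ + P = 239.5 + 236 = 475.5 N (up-slope positive).
Maximum static friction available: μ_s N = 0.31 × 737.1 = 228.5 N.
Since |475.5| > 228.5 N, static friction cannot hold it; the steel block slides down the incline and kinetic friction applies: f = μ_k N = 0.25 × 737.1 = 184 N.

f ≈ 184 N (up the incline)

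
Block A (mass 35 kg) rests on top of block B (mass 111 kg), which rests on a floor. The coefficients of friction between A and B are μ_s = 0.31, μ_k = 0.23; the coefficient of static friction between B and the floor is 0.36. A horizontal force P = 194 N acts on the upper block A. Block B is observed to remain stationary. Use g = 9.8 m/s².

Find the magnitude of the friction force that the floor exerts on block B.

The normal force B exerts on A is simply A's weight, N₁ = 343 N.
Maximum static friction on A from B: μ_s N₁ = 0.31×343 = 106.3 N.
Since P = 194 N > 106.3 N, A slides on B; the A–B friction is kinetic: f₁ = μ_k N₁ = 0.23×343 = 78.9 N.
By Newton's third law B feels 78.9 N forward from A. With B stationary, the floor's static friction on B balances it: f₂ = 78.9 N (well within μ_s(m_A+m_B)g = 515.1 N).

f ≈ 78.9 N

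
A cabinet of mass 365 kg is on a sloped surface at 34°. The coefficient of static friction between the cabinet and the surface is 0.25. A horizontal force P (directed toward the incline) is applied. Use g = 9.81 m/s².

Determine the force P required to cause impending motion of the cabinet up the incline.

At impending motion up the slope, friction acts down-slope at its limit: f = μ_s N.
Perpendicular to the incline: N = m g cos θ + P sin θ.
Along the incline: P cos θ = m g sin θ + μ_s N = m g sin θ + μ_s (m g cos θ + P sin θ).
Solving, P (cos θ − μ_s sin θ) = m g (sin θ + μ_s cos θ), so P = 365×9.81×(sin 34° + 0.25 cos 34°)/(cos 34° − 0.25 sin 34°) = 3580×0.7665/0.6892 = 3980 N.

P ≈ 3980 N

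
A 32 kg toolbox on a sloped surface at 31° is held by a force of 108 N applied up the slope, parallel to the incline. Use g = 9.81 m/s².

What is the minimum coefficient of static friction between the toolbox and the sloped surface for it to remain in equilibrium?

μ_s,min ≈ 0.199

N = m g cos θ = 269.1 N.
Friction must make up the shortfall along the incline: f = m g sin θ − P = 161.7 − 108 = 53.68 N.
At the threshold f = μ_s N, so μ_s,min = 53.68/269.1 = 0.199.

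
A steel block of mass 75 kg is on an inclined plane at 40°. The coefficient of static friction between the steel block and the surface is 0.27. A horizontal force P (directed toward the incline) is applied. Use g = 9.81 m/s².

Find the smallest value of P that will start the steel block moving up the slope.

P ≈ 1060 N

At impending motion up the slope, friction acts down-slope at its limit: f = μ_s N.
Perpendicular to the incline: N = m g cos θ + P sin θ.
Along the incline: P cos θ = m g sin θ + μ_s N = m g sin θ + μ_s (m g cos θ + P sin θ).
Solving, P (cos θ − μ_s sin θ) = m g (sin θ + μ_s cos θ), so P = 75×9.81×(sin 40° + 0.27 cos 40°)/(cos 40° − 0.27 sin 40°) = 736×0.8496/0.5925 = 1060 N.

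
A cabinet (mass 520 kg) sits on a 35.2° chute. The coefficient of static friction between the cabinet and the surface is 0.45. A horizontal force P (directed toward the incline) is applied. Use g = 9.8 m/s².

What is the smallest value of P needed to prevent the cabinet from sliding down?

The cabinet tends to slide down (tan θ > μ_s), so at the point of impending slip friction acts up-slope at its limit: f = μ_s N.
Perpendicular to the incline: N = m g cos θ + P sin θ.
Along the incline: P cos θ + μ_s N = m g sin θ, i.e. P cos θ + μ_s (m g cos θ + P sin θ) = m g sin θ.
Solving, P (cos θ + μ_s sin θ) = m g (sin θ − μ_s cos θ), so P = 5100×0.2087/1.077 = 988 N.

P_min ≈ 988 N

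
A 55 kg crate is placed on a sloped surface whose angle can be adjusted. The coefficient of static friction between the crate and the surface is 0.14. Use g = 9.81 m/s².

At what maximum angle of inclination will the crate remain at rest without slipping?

θ_max ≈ 7.97°

At the slip threshold, m g sin θ = μ_s · m g cos θ, so tan θ = μ_s.
θ_max = arctan(0.14) = 7.97°.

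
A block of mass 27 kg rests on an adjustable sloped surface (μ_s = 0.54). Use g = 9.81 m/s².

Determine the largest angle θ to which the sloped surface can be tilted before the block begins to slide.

θ_max ≈ 28.4°

At the slip threshold, m g sin θ = μ_s · m g cos θ, so tan θ = μ_s.
θ_max = arctan(0.54) = 28.4°.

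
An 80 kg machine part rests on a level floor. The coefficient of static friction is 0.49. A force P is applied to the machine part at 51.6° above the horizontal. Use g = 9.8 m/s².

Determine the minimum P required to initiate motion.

N = m g − P sin α (the pull lifts the machine part).
At impending slip, P cos α = μ_s N = μ_s (m g − P sin α).
Solving: P (cos α + μ_s sin α) = μ_s m g → P = 0.49×784/(cos 51.6° + 0.49 sin 51.6°) = 384/1.005 = 382 N.

P ≈ 382 N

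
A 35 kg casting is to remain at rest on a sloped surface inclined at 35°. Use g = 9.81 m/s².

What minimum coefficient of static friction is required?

At the slip threshold m g sin θ = μ_s m g cos θ, so μ_s,min = tan θ.
μ_s,min = tan 35° = 0.7.

μ_s,min ≈ 0.7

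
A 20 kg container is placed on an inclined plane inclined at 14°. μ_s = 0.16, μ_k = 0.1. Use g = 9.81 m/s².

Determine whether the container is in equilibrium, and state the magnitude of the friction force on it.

N = m g cos θ = 190 N.
Down-slope weight component: m g sin θ = 47.5 N.
μ_s N = 30.5 N.
47.5 > 30.5 N, so it slides; kinetic friction f = μ_k N = 0.1×190 = 19 N.

f ≈ 19 N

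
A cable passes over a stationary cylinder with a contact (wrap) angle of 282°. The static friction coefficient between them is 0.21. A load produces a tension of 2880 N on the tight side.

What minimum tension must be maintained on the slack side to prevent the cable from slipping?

Capstan equation at impending slip: T_tight/T_slack = e^{μβ}.
β = 282° = 4.922 rad; e^{μβ} = e^{0.21×4.922} = 2.811.
T_slack = T_tight / e^{μβ} = 2880 / 2.811 = 1020 N.

T_min ≈ 1020 N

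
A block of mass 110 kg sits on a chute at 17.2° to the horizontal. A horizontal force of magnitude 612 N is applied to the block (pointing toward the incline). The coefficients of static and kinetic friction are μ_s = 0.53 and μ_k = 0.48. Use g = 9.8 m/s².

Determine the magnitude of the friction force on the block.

The horizontal push has a component P sin θ into the surface, so N = m g cos θ + P sin θ = 1030 + 181 = 1211 N.
Parallel to the incline: P cos θ − m g sin θ = 584.6 − 318.8 = 265.9 N; the friction needed to balance this is 265.9 N acting down the slope.
Maximum static friction: μ_s N = 0.53 × 1211 = 641.7 N.
Since 265.9 N is within the 641.7 N limit, the block stays put and friction is exactly 266 N.

f ≈ 266 N (down the incline)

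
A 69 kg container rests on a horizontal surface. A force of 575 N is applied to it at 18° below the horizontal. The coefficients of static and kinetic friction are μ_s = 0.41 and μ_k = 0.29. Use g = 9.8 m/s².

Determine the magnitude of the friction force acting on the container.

f ≈ 248 N

Vertical equilibrium gives N = m g + P sin α = 853.9 N.
Horizontally, friction must balance P cos α = 546.9 N.
The static-friction limit is μ_s N = 350.1 N.
546.9 > 350.1 N → the container slides; f = μ_k N = 0.29×853.9 = 248 N.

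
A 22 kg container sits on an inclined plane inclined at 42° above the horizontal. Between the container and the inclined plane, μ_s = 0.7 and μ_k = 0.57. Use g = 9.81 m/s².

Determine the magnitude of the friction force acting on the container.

The normal reaction is N = m g cos θ = 160.4 N.
Along the slope the weight component is m g sin θ = 144.4 N; friction must supply exactly this, acting up-slope.
Static friction can supply at most μ_s N = 112.3 N.
Since |144.4| > 112.3 N, static friction cannot hold it; the container slides down the incline and kinetic friction applies: f = μ_k N = 0.57 × 160.4 = 91.4 N.

f ≈ 91.4 N (up the incline)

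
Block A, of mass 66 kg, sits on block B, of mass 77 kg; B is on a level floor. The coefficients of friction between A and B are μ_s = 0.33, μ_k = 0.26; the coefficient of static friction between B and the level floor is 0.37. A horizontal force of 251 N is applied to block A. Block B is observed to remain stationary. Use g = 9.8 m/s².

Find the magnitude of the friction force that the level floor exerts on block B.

Between the blocks, N₁ = m_A g = 646.8 N.
Maximum static friction on A from B: μ_s N₁ = 0.33×646.8 = 213.4 N.
P = 251 N exceeds that limit, so A slips over B and the interface friction becomes kinetic: f₁ = μ_k N₁ = 0.26×646.8 = 168 N.
B experiences an equal 168 N forward from A (third law). B is in equilibrium, so the floor supplies f₂ = 168 N of static friction (limit μ_s(m_A+m_B)g = 518.5 N, not exceeded).

f ≈ 168 N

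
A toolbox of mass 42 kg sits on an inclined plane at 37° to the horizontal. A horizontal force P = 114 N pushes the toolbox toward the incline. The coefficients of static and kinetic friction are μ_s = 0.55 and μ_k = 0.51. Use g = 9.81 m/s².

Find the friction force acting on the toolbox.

f ≈ 157 N (up the incline)

Normal direction: N = m g cos θ + P sin θ = 397.7 N.
Parallel to the incline: P cos θ − m g sin θ = 91.04 − 248 = -156.9 N; the friction needed to balance this is 156.9 N acting up the slope.
Maximum static friction: μ_s N = 0.55 × 397.7 = 218.7 N.
|f_req| = 156.9 ≤ 218.7 N → the toolbox is in equilibrium; friction equals the required value.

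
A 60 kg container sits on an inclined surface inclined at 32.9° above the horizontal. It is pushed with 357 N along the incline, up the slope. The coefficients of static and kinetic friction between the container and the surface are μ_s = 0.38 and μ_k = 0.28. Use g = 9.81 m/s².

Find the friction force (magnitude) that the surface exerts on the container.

Perpendicular to the surface, N = m g cos θ = 60·9.81·cos 32.9° = 494.2 N.
The friction needed for equilibrium is m g sin θ − P = 319.7 − 357 = -37.29 N, measured positive up-slope.
Static friction can supply at most μ_s N = 187.8 N.
Since |-37.29| ≤ 187.8 N, static friction is sufficient; f equals the required value, not μ_s N.

f ≈ 37.3 N (down the incline)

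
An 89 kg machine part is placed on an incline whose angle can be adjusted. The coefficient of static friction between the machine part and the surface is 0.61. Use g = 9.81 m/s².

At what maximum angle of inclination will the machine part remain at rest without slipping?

At the slip threshold, m g sin θ = μ_s · m g cos θ, so tan θ = μ_s.
θ_max = arctan(0.61) = 31.4°.

θ_max ≈ 31.4°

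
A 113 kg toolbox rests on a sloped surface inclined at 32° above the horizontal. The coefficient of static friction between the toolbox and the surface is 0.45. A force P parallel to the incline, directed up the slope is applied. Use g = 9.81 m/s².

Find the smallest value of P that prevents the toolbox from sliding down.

P_min ≈ 164 N

The toolbox tends to slide down (tan θ > μ_s), so at the point of impending slip friction acts up-slope at its limit: f = μ_s N.
P is parallel to the surface, so N = m g cos θ = 940 N.
Along the incline: P + μ_s N = m g sin θ, so P = 587 − 0.45×940 = 164 N.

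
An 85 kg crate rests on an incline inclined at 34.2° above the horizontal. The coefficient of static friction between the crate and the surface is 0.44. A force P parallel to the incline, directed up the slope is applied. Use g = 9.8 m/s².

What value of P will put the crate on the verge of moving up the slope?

At impending motion up the slope, friction acts down-slope at its limit: f = μ_s N.
P is parallel to the surface, so N = m g cos θ = 689 N.
Along the incline: P = m g sin θ + μ_s N = 468 + 0.44×689 = 771 N.

P ≈ 771 N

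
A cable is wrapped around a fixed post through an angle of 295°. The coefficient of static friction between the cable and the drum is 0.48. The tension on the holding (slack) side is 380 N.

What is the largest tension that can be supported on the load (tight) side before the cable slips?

T_max ≈ 4500 N

At impending slip the capstan equation gives T₂/T₁ = e^{μβ} with β in radians.
β = 295° × π/180 = 5.149 rad.
e^{μβ} = e^{0.48×5.149} = 11.84.
T₂ = T₁ · e^{μβ} = 380 × 11.84 = 4500 N.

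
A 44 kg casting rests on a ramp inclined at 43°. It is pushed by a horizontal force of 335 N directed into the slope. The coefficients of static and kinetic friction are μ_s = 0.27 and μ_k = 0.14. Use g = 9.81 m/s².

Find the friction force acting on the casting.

Normal direction: N = m g cos θ + P sin θ = 544.2 N.
Along the incline, the net driving force (taking up-slope positive) is P cos θ − m g sin θ = 245 − 294.4 = -49.37 N, so equilibrium requires friction f = 49.37 N (up-slope).
The limit of static friction is μ_s N = 146.9 N.
Since 49.37 N is within the 146.9 N limit, the casting stays put and friction is exactly 49.4 N.

f ≈ 49.4 N (up the incline)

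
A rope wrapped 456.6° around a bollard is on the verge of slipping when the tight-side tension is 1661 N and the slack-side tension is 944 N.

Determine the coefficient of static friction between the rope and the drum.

μ ≈ 0.0709

T₂/T₁ = e^{μβ} → μ = ln(T₂/T₁)/β.
β = 456.6° = 7.969 rad.
μ = ln(1661/944)/7.969 = ln(1.76)/7.969 = 0.0709.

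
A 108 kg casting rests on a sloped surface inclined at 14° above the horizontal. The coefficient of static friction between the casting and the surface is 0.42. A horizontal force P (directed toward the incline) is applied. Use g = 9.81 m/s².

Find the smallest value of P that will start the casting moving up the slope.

P ≈ 792 N

At impending motion up the slope, friction acts down-slope at its limit: f = μ_s N.
Perpendicular to the incline: N = m g cos θ + P sin θ.
Along the incline: P cos θ = m g sin θ + μ_s N = m g sin θ + μ_s (m g cos θ + P sin θ).
Solving, P (cos θ − μ_s sin θ) = m g (sin θ + μ_s cos θ), so P = 108×9.81×(sin 14° + 0.42 cos 14°)/(cos 14° − 0.42 sin 14°) = 1060×0.6494/0.8687 = 792 N.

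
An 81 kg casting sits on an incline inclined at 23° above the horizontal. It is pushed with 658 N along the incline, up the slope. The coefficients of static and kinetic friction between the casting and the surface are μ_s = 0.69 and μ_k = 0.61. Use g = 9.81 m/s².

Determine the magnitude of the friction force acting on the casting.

Normal force: N = m g cos θ = 81 × 9.81 × cos 23° = 731.4 N.
The friction needed for equilibrium is m g sin θ − P = 310.5 − 658 = -347.5 N, measured positive up-slope.
The static-friction ceiling is μ_s N = 0.69 × 731.4 = 504.7 N.
Since |-347.5| ≤ 504.7 N, no slip — friction simply equals what equilibrium demands.

f ≈ 348 N (down the incline)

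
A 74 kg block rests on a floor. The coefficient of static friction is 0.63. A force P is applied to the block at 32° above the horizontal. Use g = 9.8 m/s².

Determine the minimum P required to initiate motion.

N = m g − P sin α (the pull lifts the block).
At impending slip, P cos α = μ_s N = μ_s (m g − P sin α).
Solving: P (cos α + μ_s sin α) = μ_s m g → P = 0.63×725/(cos 32° + 0.63 sin 32°) = 457/1.182 = 387 N.

P ≈ 387 N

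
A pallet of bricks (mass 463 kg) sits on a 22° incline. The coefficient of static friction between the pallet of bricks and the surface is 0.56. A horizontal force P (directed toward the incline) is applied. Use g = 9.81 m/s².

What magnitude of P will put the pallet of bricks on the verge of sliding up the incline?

P ≈ 5660 N

At impending motion up the slope, friction acts down-slope at its limit: f = μ_s N.
Perpendicular to the incline: N = m g cos θ + P sin θ.
Along the incline: P cos θ = m g sin θ + μ_s N = m g sin θ + μ_s (m g cos θ + P sin θ).
Solving, P (cos θ − μ_s sin θ) = m g (sin θ + μ_s cos θ), so P = 463×9.81×(sin 22° + 0.56 cos 22°)/(cos 22° − 0.56 sin 22°) = 4540×0.8938/0.7174 = 5660 N.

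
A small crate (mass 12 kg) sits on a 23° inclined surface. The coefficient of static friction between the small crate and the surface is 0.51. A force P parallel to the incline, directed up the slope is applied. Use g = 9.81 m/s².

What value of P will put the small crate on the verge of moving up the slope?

P ≈ 101 N

At impending motion up the slope, friction acts down-slope at its limit: f = μ_s N.
P is parallel to the surface, so N = m g cos θ = 108 N.
Along the incline: P = m g sin θ + μ_s N = 46 + 0.51×108 = 101 N.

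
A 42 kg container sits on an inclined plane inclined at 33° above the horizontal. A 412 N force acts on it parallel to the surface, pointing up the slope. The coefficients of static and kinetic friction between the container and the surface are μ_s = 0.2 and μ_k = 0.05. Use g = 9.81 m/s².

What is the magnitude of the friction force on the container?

f ≈ 17.3 N (down the incline)

Normal force: N = m g cos θ = 42 × 9.81 × cos 33° = 345.5 N.
Parallel to the incline, ΣF = 0 gives f = m g sin θ − P = 224.4 − 412 = -187.6 N (up-slope positive).
The static-friction ceiling is μ_s N = 0.2 × 345.5 = 69.11 N.
Since |-187.6| > 69.11 N, static friction cannot hold it; the container slides up the incline and kinetic friction applies: f = μ_k N = 0.05 × 345.5 = 17.3 N.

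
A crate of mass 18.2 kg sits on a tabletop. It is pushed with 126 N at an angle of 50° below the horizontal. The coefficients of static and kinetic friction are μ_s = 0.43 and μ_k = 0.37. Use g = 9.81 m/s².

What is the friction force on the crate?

f ≈ 81 N

N = m g + P sin α = 178.5 + 126×sin 50° = 275.1 N.
The horizontal driving force is P cos α = 80.99 N, so equilibrium needs friction f = 80.99 N.
The static-friction limit is μ_s N = 118.3 N.
Since 80.99 N does not exceed the limit, the crate stays at rest and f = 81 N.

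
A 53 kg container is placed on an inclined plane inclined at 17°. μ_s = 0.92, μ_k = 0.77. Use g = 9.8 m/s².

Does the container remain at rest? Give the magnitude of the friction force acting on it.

N = m g cos θ = 497 N.
Down-slope weight component: m g sin θ = 152 N.
μ_s N = 457 N.
152 ≤ 457 N, so it stays put; friction = 152 N.

f ≈ 152 N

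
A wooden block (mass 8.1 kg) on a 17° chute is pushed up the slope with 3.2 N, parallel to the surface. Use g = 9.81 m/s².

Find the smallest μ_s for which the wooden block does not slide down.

N = m g cos θ = 75.99 N.
Friction must make up the shortfall along the incline: f = m g sin θ − P = 23.23 − 3.2 = 20.03 N.
At the threshold f = μ_s N, so μ_s,min = 20.03/75.99 = 0.264.

μ_s,min ≈ 0.264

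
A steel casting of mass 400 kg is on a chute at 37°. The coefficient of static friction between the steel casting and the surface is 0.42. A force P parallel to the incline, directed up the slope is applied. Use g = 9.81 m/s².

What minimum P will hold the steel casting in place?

The steel casting tends to slide down (tan θ > μ_s), so at the point of impending slip friction acts up-slope at its limit: f = μ_s N.
P is parallel to the surface, so N = m g cos θ = 3130 N.
Along the incline: P + μ_s N = m g sin θ, so P = 2360 − 0.42×3130 = 1050 N.

P_min ≈ 1050 N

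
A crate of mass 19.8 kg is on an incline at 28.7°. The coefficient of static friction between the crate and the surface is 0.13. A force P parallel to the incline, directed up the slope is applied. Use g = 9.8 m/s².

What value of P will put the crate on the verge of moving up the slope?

At impending motion up the slope, friction acts down-slope at its limit: f = μ_s N.
P is parallel to the surface, so N = m g cos θ = 170 N.
Along the incline: P = m g sin θ + μ_s N = 93.2 + 0.13×170 = 115 N.

P ≈ 115 N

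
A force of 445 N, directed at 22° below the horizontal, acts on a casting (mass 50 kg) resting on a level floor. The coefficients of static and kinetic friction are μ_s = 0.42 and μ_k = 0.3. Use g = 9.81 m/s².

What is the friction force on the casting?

The vertical component of P adds to the normal force: N = m g + P sin α = 490.5 + 166.7 = 657.2 N.
Horizontally, friction must balance P cos α = 412.6 N.
The static-friction limit is μ_s N = 276 N.
The required friction exceeds μ_s N, so the casting moves and f = μ_k N = 197 N.

f ≈ 197 N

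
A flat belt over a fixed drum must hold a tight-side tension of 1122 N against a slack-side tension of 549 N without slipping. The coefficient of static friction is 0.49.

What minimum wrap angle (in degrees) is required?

T₂/T₁ = e^{μβ} → β = ln(T₂/T₁)/μ.
β = ln(1122/549)/0.49 = 0.7148/0.49 = 1.459 rad.
In degrees: β = 1.459 × 180/π = 83.6°.

β_min ≈ 83.6°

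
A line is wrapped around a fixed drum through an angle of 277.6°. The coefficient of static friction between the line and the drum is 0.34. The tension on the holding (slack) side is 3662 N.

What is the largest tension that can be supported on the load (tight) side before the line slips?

At impending slip the capstan equation gives T₂/T₁ = e^{μβ} with β in radians.
β = 277.6° × π/180 = 4.845 rad.
e^{μβ} = e^{0.34×4.845} = 5.193.
T₂ = T₁ · e^{μβ} = 3662 × 5.193 = 19000 N.

T_max ≈ 19000 N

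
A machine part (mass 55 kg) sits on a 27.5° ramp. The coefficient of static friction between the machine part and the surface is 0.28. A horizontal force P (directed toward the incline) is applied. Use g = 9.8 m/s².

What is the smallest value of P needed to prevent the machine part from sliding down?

The machine part tends to slide down (tan θ > μ_s), so at the point of impending slip friction acts up-slope at its limit: f = μ_s N.
Perpendicular to the incline: N = m g cos θ + P sin θ.
Along the incline: P cos θ + μ_s N = m g sin θ, i.e. P cos θ + μ_s (m g cos θ + P sin θ) = m g sin θ.
Solving, P (cos θ + μ_s sin θ) = m g (sin θ − μ_s cos θ), so P = 539×0.2134/1.016 = 113 N.

P_min ≈ 113 N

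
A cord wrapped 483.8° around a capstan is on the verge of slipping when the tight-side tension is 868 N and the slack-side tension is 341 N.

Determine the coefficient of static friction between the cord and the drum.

T₂/T₁ = e^{μβ} → μ = ln(T₂/T₁)/β.
β = 483.8° = 8.444 rad.
μ = ln(868/341)/8.444 = ln(2.545)/8.444 = 0.111.

μ ≈ 0.111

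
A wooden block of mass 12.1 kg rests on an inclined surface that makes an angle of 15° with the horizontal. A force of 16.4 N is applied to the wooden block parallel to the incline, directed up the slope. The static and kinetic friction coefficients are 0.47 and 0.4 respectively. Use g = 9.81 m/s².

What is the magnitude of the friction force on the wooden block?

f ≈ 14.3 N (up the incline)

Perpendicular to the surface, N = m g cos θ = 12.1·9.81·cos 15° = 114.7 N.
For equilibrium along the incline the friction force must supply f = m g sin θ − P = 30.72 − 16.4 = 14.32 N (positive meaning up-slope).
Maximum static friction available: μ_s N = 0.47 × 114.7 = 53.89 N.
Since |14.32| ≤ 53.89 N, static friction is sufficient; f equals the required value, not μ_s N.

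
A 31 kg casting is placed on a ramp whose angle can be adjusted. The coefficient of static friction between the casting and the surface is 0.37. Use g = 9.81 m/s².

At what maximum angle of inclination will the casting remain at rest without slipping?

θ_max ≈ 20.3°

At the slip threshold, m g sin θ = μ_s · m g cos θ, so tan θ = μ_s.
θ_max = arctan(0.37) = 20.3°.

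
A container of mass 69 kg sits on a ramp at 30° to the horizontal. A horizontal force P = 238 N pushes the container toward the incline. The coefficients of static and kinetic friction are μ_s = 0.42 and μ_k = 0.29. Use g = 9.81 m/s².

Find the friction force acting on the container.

f ≈ 132 N (up the incline)

Resolve perpendicular to the incline: N = m g cos θ + P sin θ = 69×9.81×cos 30° + 238×sin 30° = 705.2 N.
Parallel to the incline: P cos θ − m g sin θ = 206.1 − 338.4 = -132.3 N; the friction needed to balance this is 132.3 N acting up the slope.
Maximum static friction: μ_s N = 0.42 × 705.2 = 296.2 N.
|f_req| = 132.3 ≤ 296.2 N → the container is in equilibrium; friction equals the required value.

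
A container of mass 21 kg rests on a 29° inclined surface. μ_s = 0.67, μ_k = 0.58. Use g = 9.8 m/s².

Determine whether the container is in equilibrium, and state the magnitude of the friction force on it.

f ≈ 99.8 N

N = m g cos θ = 180 N.
Down-slope weight component: m g sin θ = 99.8 N.
μ_s N = 121 N.
99.8 ≤ 121 N, so it stays put; friction = 99.8 N.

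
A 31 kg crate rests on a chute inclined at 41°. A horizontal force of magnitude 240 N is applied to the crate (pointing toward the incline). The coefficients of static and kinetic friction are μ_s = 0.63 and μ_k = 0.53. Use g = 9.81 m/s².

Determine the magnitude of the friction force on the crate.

f ≈ 18.4 N (up the incline)

Normal direction: N = m g cos θ + P sin θ = 387 N.
Along the incline, the net driving force (taking up-slope positive) is P cos θ − m g sin θ = 181.1 − 199.5 = -18.38 N, so equilibrium requires friction f = 18.38 N (up-slope).
The limit of static friction is μ_s N = 243.8 N.
|f_req| = 18.38 ≤ 243.8 N → the crate is in equilibrium; friction equals the required value.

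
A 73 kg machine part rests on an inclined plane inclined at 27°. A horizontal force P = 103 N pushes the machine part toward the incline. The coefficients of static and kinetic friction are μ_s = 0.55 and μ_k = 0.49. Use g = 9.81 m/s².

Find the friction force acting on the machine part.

f ≈ 233 N (up the incline)

The horizontal push has a component P sin θ into the surface, so N = m g cos θ + P sin θ = 638.1 + 46.76 = 684.8 N.
Along the incline, the net driving force (taking up-slope positive) is P cos θ − m g sin θ = 91.77 − 325.1 = -233.3 N, so equilibrium requires friction f = 233.3 N (up-slope).
The limit of static friction is μ_s N = 376.7 N.
|f_req| = 233.3 ≤ 376.7 N → the machine part is in equilibrium; friction equals the required value.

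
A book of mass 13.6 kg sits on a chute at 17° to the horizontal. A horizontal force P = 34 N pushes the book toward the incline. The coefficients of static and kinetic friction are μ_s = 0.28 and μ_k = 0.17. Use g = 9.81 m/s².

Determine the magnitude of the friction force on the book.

The horizontal push has a component P sin θ into the surface, so N = m g cos θ + P sin θ = 127.6 + 9.941 = 137.5 N.
Parallel to the incline: P cos θ − m g sin θ = 32.51 − 39.01 = -6.493 N; the friction needed to balance this is 6.493 N acting up the slope.
The limit of static friction is μ_s N = 38.51 N.
|f_req| = 6.493 ≤ 38.51 N → the book is in equilibrium; friction equals the required value.

f ≈ 6.49 N (up the incline)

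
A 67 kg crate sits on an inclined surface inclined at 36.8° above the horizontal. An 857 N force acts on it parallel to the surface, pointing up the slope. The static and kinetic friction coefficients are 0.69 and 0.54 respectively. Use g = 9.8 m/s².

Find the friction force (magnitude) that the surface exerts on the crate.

f ≈ 284 N (down the incline)

Perpendicular to the surface, N = m g cos θ = 67·9.8·cos 36.8° = 525.8 N.
The friction needed for equilibrium is m g sin θ − P = 393.3 − 857 = -463.7 N, measured positive up-slope.
Static friction can supply at most μ_s N = 362.8 N.
|-463.7| exceeds 362.8 N, so the crate slips up-slope; friction is kinetic, f = μ_k N = 0.54×525.8 = 284 N.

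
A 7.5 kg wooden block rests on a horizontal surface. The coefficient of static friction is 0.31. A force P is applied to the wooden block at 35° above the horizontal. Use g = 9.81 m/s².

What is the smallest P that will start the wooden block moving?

N = m g − P sin α (the pull lifts the wooden block).
At impending slip, P cos α = μ_s N = μ_s (m g − P sin α).
Solving: P (cos α + μ_s sin α) = μ_s m g → P = 0.31×73.6/(cos 35° + 0.31 sin 35°) = 22.8/0.997 = 22.9 N.

P ≈ 22.9 N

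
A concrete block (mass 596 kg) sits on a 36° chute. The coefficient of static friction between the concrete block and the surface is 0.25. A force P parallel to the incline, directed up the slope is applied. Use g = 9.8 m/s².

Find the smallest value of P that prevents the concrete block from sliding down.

The concrete block tends to slide down (tan θ > μ_s), so at the point of impending slip friction acts up-slope at its limit: f = μ_s N.
P is parallel to the surface, so N = m g cos θ = 4730 N.
Along the incline: P + μ_s N = m g sin θ, so P = 3430 − 0.25×4730 = 2250 N.

P_min ≈ 2250 N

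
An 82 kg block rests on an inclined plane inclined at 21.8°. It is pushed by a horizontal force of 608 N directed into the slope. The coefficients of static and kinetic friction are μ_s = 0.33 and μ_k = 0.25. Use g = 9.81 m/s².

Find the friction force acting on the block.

f ≈ 266 N (down the incline)

The horizontal push has a component P sin θ into the surface, so N = m g cos θ + P sin θ = 746.9 + 225.8 = 972.7 N.
Along the incline, the net driving force (taking up-slope positive) is P cos θ − m g sin θ = 564.5 − 298.7 = 265.8 N, so equilibrium requires friction f = -265.8 N (down-slope).
Maximum static friction: μ_s N = 0.33 × 972.7 = 321 N.
|f_req| = 265.8 ≤ 321 N → the block is in equilibrium; friction equals the required value.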